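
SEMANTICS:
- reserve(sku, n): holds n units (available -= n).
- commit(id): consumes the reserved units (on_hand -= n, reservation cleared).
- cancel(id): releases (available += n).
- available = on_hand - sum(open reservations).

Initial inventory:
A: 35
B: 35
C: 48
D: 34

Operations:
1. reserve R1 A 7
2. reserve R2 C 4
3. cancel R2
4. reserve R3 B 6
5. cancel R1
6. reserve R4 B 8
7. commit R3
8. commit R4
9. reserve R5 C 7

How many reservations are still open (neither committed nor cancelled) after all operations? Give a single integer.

Step 1: reserve R1 A 7 -> on_hand[A=35 B=35 C=48 D=34] avail[A=28 B=35 C=48 D=34] open={R1}
Step 2: reserve R2 C 4 -> on_hand[A=35 B=35 C=48 D=34] avail[A=28 B=35 C=44 D=34] open={R1,R2}
Step 3: cancel R2 -> on_hand[A=35 B=35 C=48 D=34] avail[A=28 B=35 C=48 D=34] open={R1}
Step 4: reserve R3 B 6 -> on_hand[A=35 B=35 C=48 D=34] avail[A=28 B=29 C=48 D=34] open={R1,R3}
Step 5: cancel R1 -> on_hand[A=35 B=35 C=48 D=34] avail[A=35 B=29 C=48 D=34] open={R3}
Step 6: reserve R4 B 8 -> on_hand[A=35 B=35 C=48 D=34] avail[A=35 B=21 C=48 D=34] open={R3,R4}
Step 7: commit R3 -> on_hand[A=35 B=29 C=48 D=34] avail[A=35 B=21 C=48 D=34] open={R4}
Step 8: commit R4 -> on_hand[A=35 B=21 C=48 D=34] avail[A=35 B=21 C=48 D=34] open={}
Step 9: reserve R5 C 7 -> on_hand[A=35 B=21 C=48 D=34] avail[A=35 B=21 C=41 D=34] open={R5}
Open reservations: ['R5'] -> 1

Answer: 1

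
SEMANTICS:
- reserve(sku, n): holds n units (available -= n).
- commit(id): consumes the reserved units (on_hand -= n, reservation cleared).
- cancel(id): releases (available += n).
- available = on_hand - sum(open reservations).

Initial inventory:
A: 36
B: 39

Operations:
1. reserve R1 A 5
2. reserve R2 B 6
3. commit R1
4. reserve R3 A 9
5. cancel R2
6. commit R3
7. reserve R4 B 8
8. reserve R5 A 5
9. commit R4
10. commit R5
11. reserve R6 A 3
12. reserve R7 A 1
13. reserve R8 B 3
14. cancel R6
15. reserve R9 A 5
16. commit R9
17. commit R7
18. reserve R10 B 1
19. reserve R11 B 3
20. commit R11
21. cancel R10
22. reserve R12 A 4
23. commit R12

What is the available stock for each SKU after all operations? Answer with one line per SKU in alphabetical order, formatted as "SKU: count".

Answer: A: 7
B: 25

Derivation:
Step 1: reserve R1 A 5 -> on_hand[A=36 B=39] avail[A=31 B=39] open={R1}
Step 2: reserve R2 B 6 -> on_hand[A=36 B=39] avail[A=31 B=33] open={R1,R2}
Step 3: commit R1 -> on_hand[A=31 B=39] avail[A=31 B=33] open={R2}
Step 4: reserve R3 A 9 -> on_hand[A=31 B=39] avail[A=22 B=33] open={R2,R3}
Step 5: cancel R2 -> on_hand[A=31 B=39] avail[A=22 B=39] open={R3}
Step 6: commit R3 -> on_hand[A=22 B=39] avail[A=22 B=39] open={}
Step 7: reserve R4 B 8 -> on_hand[A=22 B=39] avail[A=22 B=31] open={R4}
Step 8: reserve R5 A 5 -> on_hand[A=22 B=39] avail[A=17 B=31] open={R4,R5}
Step 9: commit R4 -> on_hand[A=22 B=31] avail[A=17 B=31] open={R5}
Step 10: commit R5 -> on_hand[A=17 B=31] avail[A=17 B=31] open={}
Step 11: reserve R6 A 3 -> on_hand[A=17 B=31] avail[A=14 B=31] open={R6}
Step 12: reserve R7 A 1 -> on_hand[A=17 B=31] avail[A=13 B=31] open={R6,R7}
Step 13: reserve R8 B 3 -> on_hand[A=17 B=31] avail[A=13 B=28] open={R6,R7,R8}
Step 14: cancel R6 -> on_hand[A=17 B=31] avail[A=16 B=28] open={R7,R8}
Step 15: reserve R9 A 5 -> on_hand[A=17 B=31] avail[A=11 B=28] open={R7,R8,R9}
Step 16: commit R9 -> on_hand[A=12 B=31] avail[A=11 B=28] open={R7,R8}
Step 17: commit R7 -> on_hand[A=11 B=31] avail[A=11 B=28] open={R8}
Step 18: reserve R10 B 1 -> on_hand[A=11 B=31] avail[A=11 B=27] open={R10,R8}
Step 19: reserve R11 B 3 -> on_hand[A=11 B=31] avail[A=11 B=24] open={R10,R11,R8}
Step 20: commit R11 -> on_hand[A=11 B=28] avail[A=11 B=24] open={R10,R8}
Step 21: cancel R10 -> on_hand[A=11 B=28] avail[A=11 B=25] open={R8}
Step 22: reserve R12 A 4 -> on_hand[A=11 B=28] avail[A=7 B=25] open={R12,R8}
Step 23: commit R12 -> on_hand[A=7 B=28] avail[A=7 B=25] open={R8}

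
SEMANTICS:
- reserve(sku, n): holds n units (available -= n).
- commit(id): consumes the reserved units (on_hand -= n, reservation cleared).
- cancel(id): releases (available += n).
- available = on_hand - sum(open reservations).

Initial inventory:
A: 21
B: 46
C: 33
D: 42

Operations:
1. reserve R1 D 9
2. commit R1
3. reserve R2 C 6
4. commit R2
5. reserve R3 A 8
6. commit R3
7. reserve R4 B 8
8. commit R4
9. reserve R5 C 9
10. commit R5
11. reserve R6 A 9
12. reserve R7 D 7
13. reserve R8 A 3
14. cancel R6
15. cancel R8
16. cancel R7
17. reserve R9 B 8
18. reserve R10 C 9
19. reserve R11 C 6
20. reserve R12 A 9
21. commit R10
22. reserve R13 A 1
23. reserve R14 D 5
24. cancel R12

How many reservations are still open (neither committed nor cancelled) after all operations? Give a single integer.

Step 1: reserve R1 D 9 -> on_hand[A=21 B=46 C=33 D=42] avail[A=21 B=46 C=33 D=33] open={R1}
Step 2: commit R1 -> on_hand[A=21 B=46 C=33 D=33] avail[A=21 B=46 C=33 D=33] open={}
Step 3: reserve R2 C 6 -> on_hand[A=21 B=46 C=33 D=33] avail[A=21 B=46 C=27 D=33] open={R2}
Step 4: commit R2 -> on_hand[A=21 B=46 C=27 D=33] avail[A=21 B=46 C=27 D=33] open={}
Step 5: reserve R3 A 8 -> on_hand[A=21 B=46 C=27 D=33] avail[A=13 B=46 C=27 D=33] open={R3}
Step 6: commit R3 -> on_hand[A=13 B=46 C=27 D=33] avail[A=13 B=46 C=27 D=33] open={}
Step 7: reserve R4 B 8 -> on_hand[A=13 B=46 C=27 D=33] avail[A=13 B=38 C=27 D=33] open={R4}
Step 8: commit R4 -> on_hand[A=13 B=38 C=27 D=33] avail[A=13 B=38 C=27 D=33] open={}
Step 9: reserve R5 C 9 -> on_hand[A=13 B=38 C=27 D=33] avail[A=13 B=38 C=18 D=33] open={R5}
Step 10: commit R5 -> on_hand[A=13 B=38 C=18 D=33] avail[A=13 B=38 C=18 D=33] open={}
Step 11: reserve R6 A 9 -> on_hand[A=13 B=38 C=18 D=33] avail[A=4 B=38 C=18 D=33] open={R6}
Step 12: reserve R7 D 7 -> on_hand[A=13 B=38 C=18 D=33] avail[A=4 B=38 C=18 D=26] open={R6,R7}
Step 13: reserve R8 A 3 -> on_hand[A=13 B=38 C=18 D=33] avail[A=1 B=38 C=18 D=26] open={R6,R7,R8}
Step 14: cancel R6 -> on_hand[A=13 B=38 C=18 D=33] avail[A=10 B=38 C=18 D=26] open={R7,R8}
Step 15: cancel R8 -> on_hand[A=13 B=38 C=18 D=33] avail[A=13 B=38 C=18 D=26] open={R7}
Step 16: cancel R7 -> on_hand[A=13 B=38 C=18 D=33] avail[A=13 B=38 C=18 D=33] open={}
Step 17: reserve R9 B 8 -> on_hand[A=13 B=38 C=18 D=33] avail[A=13 B=30 C=18 D=33] open={R9}
Step 18: reserve R10 C 9 -> on_hand[A=13 B=38 C=18 D=33] avail[A=13 B=30 C=9 D=33] open={R10,R9}
Step 19: reserve R11 C 6 -> on_hand[A=13 B=38 C=18 D=33] avail[A=13 B=30 C=3 D=33] open={R10,R11,R9}
Step 20: reserve R12 A 9 -> on_hand[A=13 B=38 C=18 D=33] avail[A=4 B=30 C=3 D=33] open={R10,R11,R12,R9}
Step 21: commit R10 -> on_hand[A=13 B=38 C=9 D=33] avail[A=4 B=30 C=3 D=33] open={R11,R12,R9}
Step 22: reserve R13 A 1 -> on_hand[A=13 B=38 C=9 D=33] avail[A=3 B=30 C=3 D=33] open={R11,R12,R13,R9}
Step 23: reserve R14 D 5 -> on_hand[A=13 B=38 C=9 D=33] avail[A=3 B=30 C=3 D=28] open={R11,R12,R13,R14,R9}
Step 24: cancel R12 -> on_hand[A=13 B=38 C=9 D=33] avail[A=12 B=30 C=3 D=28] open={R11,R13,R14,R9}
Open reservations: ['R11', 'R13', 'R14', 'R9'] -> 4

Answer: 4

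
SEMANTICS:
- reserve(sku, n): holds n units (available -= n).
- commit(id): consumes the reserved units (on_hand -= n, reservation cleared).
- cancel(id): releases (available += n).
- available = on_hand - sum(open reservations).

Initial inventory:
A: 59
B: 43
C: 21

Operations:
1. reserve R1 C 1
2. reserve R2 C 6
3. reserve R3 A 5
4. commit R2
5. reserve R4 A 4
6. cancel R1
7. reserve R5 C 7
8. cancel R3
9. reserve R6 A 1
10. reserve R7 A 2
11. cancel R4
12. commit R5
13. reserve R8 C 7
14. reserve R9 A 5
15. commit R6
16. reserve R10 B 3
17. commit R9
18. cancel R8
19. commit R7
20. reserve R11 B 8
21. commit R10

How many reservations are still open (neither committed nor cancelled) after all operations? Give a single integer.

Step 1: reserve R1 C 1 -> on_hand[A=59 B=43 C=21] avail[A=59 B=43 C=20] open={R1}
Step 2: reserve R2 C 6 -> on_hand[A=59 B=43 C=21] avail[A=59 B=43 C=14] open={R1,R2}
Step 3: reserve R3 A 5 -> on_hand[A=59 B=43 C=21] avail[A=54 B=43 C=14] open={R1,R2,R3}
Step 4: commit R2 -> on_hand[A=59 B=43 C=15] avail[A=54 B=43 C=14] open={R1,R3}
Step 5: reserve R4 A 4 -> on_hand[A=59 B=43 C=15] avail[A=50 B=43 C=14] open={R1,R3,R4}
Step 6: cancel R1 -> on_hand[A=59 B=43 C=15] avail[A=50 B=43 C=15] open={R3,R4}
Step 7: reserve R5 C 7 -> on_hand[A=59 B=43 C=15] avail[A=50 B=43 C=8] open={R3,R4,R5}
Step 8: cancel R3 -> on_hand[A=59 B=43 C=15] avail[A=55 B=43 C=8] open={R4,R5}
Step 9: reserve R6 A 1 -> on_hand[A=59 B=43 C=15] avail[A=54 B=43 C=8] open={R4,R5,R6}
Step 10: reserve R7 A 2 -> on_hand[A=59 B=43 C=15] avail[A=52 B=43 C=8] open={R4,R5,R6,R7}
Step 11: cancel R4 -> on_hand[A=59 B=43 C=15] avail[A=56 B=43 C=8] open={R5,R6,R7}
Step 12: commit R5 -> on_hand[A=59 B=43 C=8] avail[A=56 B=43 C=8] open={R6,R7}
Step 13: reserve R8 C 7 -> on_hand[A=59 B=43 C=8] avail[A=56 B=43 C=1] open={R6,R7,R8}
Step 14: reserve R9 A 5 -> on_hand[A=59 B=43 C=8] avail[A=51 B=43 C=1] open={R6,R7,R8,R9}
Step 15: commit R6 -> on_hand[A=58 B=43 C=8] avail[A=51 B=43 C=1] open={R7,R8,R9}
Step 16: reserve R10 B 3 -> on_hand[A=58 B=43 C=8] avail[A=51 B=40 C=1] open={R10,R7,R8,R9}
Step 17: commit R9 -> on_hand[A=53 B=43 C=8] avail[A=51 B=40 C=1] open={R10,R7,R8}
Step 18: cancel R8 -> on_hand[A=53 B=43 C=8] avail[A=51 B=40 C=8] open={R10,R7}
Step 19: commit R7 -> on_hand[A=51 B=43 C=8] avail[A=51 B=40 C=8] open={R10}
Step 20: reserve R11 B 8 -> on_hand[A=51 B=43 C=8] avail[A=51 B=32 C=8] open={R10,R11}
Step 21: commit R10 -> on_hand[A=51 B=40 C=8] avail[A=51 B=32 C=8] open={R11}
Open reservations: ['R11'] -> 1

Answer: 1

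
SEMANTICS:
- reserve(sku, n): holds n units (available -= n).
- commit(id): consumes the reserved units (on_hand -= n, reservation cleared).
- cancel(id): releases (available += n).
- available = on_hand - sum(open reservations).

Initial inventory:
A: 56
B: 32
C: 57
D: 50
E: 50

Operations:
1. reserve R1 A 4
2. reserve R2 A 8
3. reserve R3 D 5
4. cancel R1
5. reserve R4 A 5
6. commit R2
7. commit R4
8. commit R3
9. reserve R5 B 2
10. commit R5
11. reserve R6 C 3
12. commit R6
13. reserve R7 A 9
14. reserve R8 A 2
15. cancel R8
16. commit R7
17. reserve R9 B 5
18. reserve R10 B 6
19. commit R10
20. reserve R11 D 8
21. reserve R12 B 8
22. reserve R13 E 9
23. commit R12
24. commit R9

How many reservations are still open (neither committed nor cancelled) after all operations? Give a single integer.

Answer: 2

Derivation:
Step 1: reserve R1 A 4 -> on_hand[A=56 B=32 C=57 D=50 E=50] avail[A=52 B=32 C=57 D=50 E=50] open={R1}
Step 2: reserve R2 A 8 -> on_hand[A=56 B=32 C=57 D=50 E=50] avail[A=44 B=32 C=57 D=50 E=50] open={R1,R2}
Step 3: reserve R3 D 5 -> on_hand[A=56 B=32 C=57 D=50 E=50] avail[A=44 B=32 C=57 D=45 E=50] open={R1,R2,R3}
Step 4: cancel R1 -> on_hand[A=56 B=32 C=57 D=50 E=50] avail[A=48 B=32 C=57 D=45 E=50] open={R2,R3}
Step 5: reserve R4 A 5 -> on_hand[A=56 B=32 C=57 D=50 E=50] avail[A=43 B=32 C=57 D=45 E=50] open={R2,R3,R4}
Step 6: commit R2 -> on_hand[A=48 B=32 C=57 D=50 E=50] avail[A=43 B=32 C=57 D=45 E=50] open={R3,R4}
Step 7: commit R4 -> on_hand[A=43 B=32 C=57 D=50 E=50] avail[A=43 B=32 C=57 D=45 E=50] open={R3}
Step 8: commit R3 -> on_hand[A=43 B=32 C=57 D=45 E=50] avail[A=43 B=32 C=57 D=45 E=50] open={}
Step 9: reserve R5 B 2 -> on_hand[A=43 B=32 C=57 D=45 E=50] avail[A=43 B=30 C=57 D=45 E=50] open={R5}
Step 10: commit R5 -> on_hand[A=43 B=30 C=57 D=45 E=50] avail[A=43 B=30 C=57 D=45 E=50] open={}
Step 11: reserve R6 C 3 -> on_hand[A=43 B=30 C=57 D=45 E=50] avail[A=43 B=30 C=54 D=45 E=50] open={R6}
Step 12: commit R6 -> on_hand[A=43 B=30 C=54 D=45 E=50] avail[A=43 B=30 C=54 D=45 E=50] open={}
Step 13: reserve R7 A 9 -> on_hand[A=43 B=30 C=54 D=45 E=50] avail[A=34 B=30 C=54 D=45 E=50] open={R7}
Step 14: reserve R8 A 2 -> on_hand[A=43 B=30 C=54 D=45 E=50] avail[A=32 B=30 C=54 D=45 E=50] open={R7,R8}
Step 15: cancel R8 -> on_hand[A=43 B=30 C=54 D=45 E=50] avail[A=34 B=30 C=54 D=45 E=50] open={R7}
Step 16: commit R7 -> on_hand[A=34 B=30 C=54 D=45 E=50] avail[A=34 B=30 C=54 D=45 E=50] open={}
Step 17: reserve R9 B 5 -> on_hand[A=34 B=30 C=54 D=45 E=50] avail[A=34 B=25 C=54 D=45 E=50] open={R9}
Step 18: reserve R10 B 6 -> on_hand[A=34 B=30 C=54 D=45 E=50] avail[A=34 B=19 C=54 D=45 E=50] open={R10,R9}
Step 19: commit R10 -> on_hand[A=34 B=24 C=54 D=45 E=50] avail[A=34 B=19 C=54 D=45 E=50] open={R9}
Step 20: reserve R11 D 8 -> on_hand[A=34 B=24 C=54 D=45 E=50] avail[A=34 B=19 C=54 D=37 E=50] open={R11,R9}
Step 21: reserve R12 B 8 -> on_hand[A=34 B=24 C=54 D=45 E=50] avail[A=34 B=11 C=54 D=37 E=50] open={R11,R12,R9}
Step 22: reserve R13 E 9 -> on_hand[A=34 B=24 C=54 D=45 E=50] avail[A=34 B=11 C=54 D=37 E=41] open={R11,R12,R13,R9}
Step 23: commit R12 -> on_hand[A=34 B=16 C=54 D=45 E=50] avail[A=34 B=11 C=54 D=37 E=41] open={R11,R13,R9}
Step 24: commit R9 -> on_hand[A=34 B=11 C=54 D=45 E=50] avail[A=34 B=11 C=54 D=37 E=41] open={R11,R13}
Open reservations: ['R11', 'R13'] -> 2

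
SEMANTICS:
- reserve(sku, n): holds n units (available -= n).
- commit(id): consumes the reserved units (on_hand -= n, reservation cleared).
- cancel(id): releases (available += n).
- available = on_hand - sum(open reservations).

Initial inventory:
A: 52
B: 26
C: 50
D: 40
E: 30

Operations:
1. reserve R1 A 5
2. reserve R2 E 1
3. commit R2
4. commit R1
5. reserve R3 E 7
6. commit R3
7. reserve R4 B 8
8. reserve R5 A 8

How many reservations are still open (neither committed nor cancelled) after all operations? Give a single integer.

Answer: 2

Derivation:
Step 1: reserve R1 A 5 -> on_hand[A=52 B=26 C=50 D=40 E=30] avail[A=47 B=26 C=50 D=40 E=30] open={R1}
Step 2: reserve R2 E 1 -> on_hand[A=52 B=26 C=50 D=40 E=30] avail[A=47 B=26 C=50 D=40 E=29] open={R1,R2}
Step 3: commit R2 -> on_hand[A=52 B=26 C=50 D=40 E=29] avail[A=47 B=26 C=50 D=40 E=29] open={R1}
Step 4: commit R1 -> on_hand[A=47 B=26 C=50 D=40 E=29] avail[A=47 B=26 C=50 D=40 E=29] open={}
Step 5: reserve R3 E 7 -> on_hand[A=47 B=26 C=50 D=40 E=29] avail[A=47 B=26 C=50 D=40 E=22] open={R3}
Step 6: commit R3 -> on_hand[A=47 B=26 C=50 D=40 E=22] avail[A=47 B=26 C=50 D=40 E=22] open={}
Step 7: reserve R4 B 8 -> on_hand[A=47 B=26 C=50 D=40 E=22] avail[A=47 B=18 C=50 D=40 E=22] open={R4}
Step 8: reserve R5 A 8 -> on_hand[A=47 B=26 C=50 D=40 E=22] avail[A=39 B=18 C=50 D=40 E=22] open={R4,R5}
Open reservations: ['R4', 'R5'] -> 2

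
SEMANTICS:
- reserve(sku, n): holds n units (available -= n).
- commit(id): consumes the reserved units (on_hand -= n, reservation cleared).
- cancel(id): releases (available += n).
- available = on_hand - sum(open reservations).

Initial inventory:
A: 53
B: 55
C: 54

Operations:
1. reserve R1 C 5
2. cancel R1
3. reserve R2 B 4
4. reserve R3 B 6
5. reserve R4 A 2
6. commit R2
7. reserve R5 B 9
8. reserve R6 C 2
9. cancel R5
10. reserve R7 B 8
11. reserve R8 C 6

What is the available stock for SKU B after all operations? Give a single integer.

Step 1: reserve R1 C 5 -> on_hand[A=53 B=55 C=54] avail[A=53 B=55 C=49] open={R1}
Step 2: cancel R1 -> on_hand[A=53 B=55 C=54] avail[A=53 B=55 C=54] open={}
Step 3: reserve R2 B 4 -> on_hand[A=53 B=55 C=54] avail[A=53 B=51 C=54] open={R2}
Step 4: reserve R3 B 6 -> on_hand[A=53 B=55 C=54] avail[A=53 B=45 C=54] open={R2,R3}
Step 5: reserve R4 A 2 -> on_hand[A=53 B=55 C=54] avail[A=51 B=45 C=54] open={R2,R3,R4}
Step 6: commit R2 -> on_hand[A=53 B=51 C=54] avail[A=51 B=45 C=54] open={R3,R4}
Step 7: reserve R5 B 9 -> on_hand[A=53 B=51 C=54] avail[A=51 B=36 C=54] open={R3,R4,R5}
Step 8: reserve R6 C 2 -> on_hand[A=53 B=51 C=54] avail[A=51 B=36 C=52] open={R3,R4,R5,R6}
Step 9: cancel R5 -> on_hand[A=53 B=51 C=54] avail[A=51 B=45 C=52] open={R3,R4,R6}
Step 10: reserve R7 B 8 -> on_hand[A=53 B=51 C=54] avail[A=51 B=37 C=52] open={R3,R4,R6,R7}
Step 11: reserve R8 C 6 -> on_hand[A=53 B=51 C=54] avail[A=51 B=37 C=46] open={R3,R4,R6,R7,R8}
Final available[B] = 37

Answer: 37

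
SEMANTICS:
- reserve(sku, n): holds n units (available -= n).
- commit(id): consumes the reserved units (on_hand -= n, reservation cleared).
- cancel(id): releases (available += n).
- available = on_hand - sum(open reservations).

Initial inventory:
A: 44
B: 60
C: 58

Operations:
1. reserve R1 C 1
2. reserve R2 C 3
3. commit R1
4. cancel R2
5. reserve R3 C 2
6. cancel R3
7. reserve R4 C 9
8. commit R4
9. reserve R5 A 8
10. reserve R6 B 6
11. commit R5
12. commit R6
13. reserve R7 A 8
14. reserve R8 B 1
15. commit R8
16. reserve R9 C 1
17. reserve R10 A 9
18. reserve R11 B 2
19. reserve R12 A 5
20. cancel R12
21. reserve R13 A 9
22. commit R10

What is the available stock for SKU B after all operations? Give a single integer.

Answer: 51

Derivation:
Step 1: reserve R1 C 1 -> on_hand[A=44 B=60 C=58] avail[A=44 B=60 C=57] open={R1}
Step 2: reserve R2 C 3 -> on_hand[A=44 B=60 C=58] avail[A=44 B=60 C=54] open={R1,R2}
Step 3: commit R1 -> on_hand[A=44 B=60 C=57] avail[A=44 B=60 C=54] open={R2}
Step 4: cancel R2 -> on_hand[A=44 B=60 C=57] avail[A=44 B=60 C=57] open={}
Step 5: reserve R3 C 2 -> on_hand[A=44 B=60 C=57] avail[A=44 B=60 C=55] open={R3}
Step 6: cancel R3 -> on_hand[A=44 B=60 C=57] avail[A=44 B=60 C=57] open={}
Step 7: reserve R4 C 9 -> on_hand[A=44 B=60 C=57] avail[A=44 B=60 C=48] open={R4}
Step 8: commit R4 -> on_hand[A=44 B=60 C=48] avail[A=44 B=60 C=48] open={}
Step 9: reserve R5 A 8 -> on_hand[A=44 B=60 C=48] avail[A=36 B=60 C=48] open={R5}
Step 10: reserve R6 B 6 -> on_hand[A=44 B=60 C=48] avail[A=36 B=54 C=48] open={R5,R6}
Step 11: commit R5 -> on_hand[A=36 B=60 C=48] avail[A=36 B=54 C=48] open={R6}
Step 12: commit R6 -> on_hand[A=36 B=54 C=48] avail[A=36 B=54 C=48] open={}
Step 13: reserve R7 A 8 -> on_hand[A=36 B=54 C=48] avail[A=28 B=54 C=48] open={R7}
Step 14: reserve R8 B 1 -> on_hand[A=36 B=54 C=48] avail[A=28 B=53 C=48] open={R7,R8}
Step 15: commit R8 -> on_hand[A=36 B=53 C=48] avail[A=28 B=53 C=48] open={R7}
Step 16: reserve R9 C 1 -> on_hand[A=36 B=53 C=48] avail[A=28 B=53 C=47] open={R7,R9}
Step 17: reserve R10 A 9 -> on_hand[A=36 B=53 C=48] avail[A=19 B=53 C=47] open={R10,R7,R9}
Step 18: reserve R11 B 2 -> on_hand[A=36 B=53 C=48] avail[A=19 B=51 C=47] open={R10,R11,R7,R9}
Step 19: reserve R12 A 5 -> on_hand[A=36 B=53 C=48] avail[A=14 B=51 C=47] open={R10,R11,R12,R7,R9}
Step 20: cancel R12 -> on_hand[A=36 B=53 C=48] avail[A=19 B=51 C=47] open={R10,R11,R7,R9}
Step 21: reserve R13 A 9 -> on_hand[A=36 B=53 C=48] avail[A=10 B=51 C=47] open={R10,R11,R13,R7,R9}
Step 22: commit R10 -> on_hand[A=27 B=53 C=48] avail[A=10 B=51 C=47] open={R11,R13,R7,R9}
Final available[B] = 51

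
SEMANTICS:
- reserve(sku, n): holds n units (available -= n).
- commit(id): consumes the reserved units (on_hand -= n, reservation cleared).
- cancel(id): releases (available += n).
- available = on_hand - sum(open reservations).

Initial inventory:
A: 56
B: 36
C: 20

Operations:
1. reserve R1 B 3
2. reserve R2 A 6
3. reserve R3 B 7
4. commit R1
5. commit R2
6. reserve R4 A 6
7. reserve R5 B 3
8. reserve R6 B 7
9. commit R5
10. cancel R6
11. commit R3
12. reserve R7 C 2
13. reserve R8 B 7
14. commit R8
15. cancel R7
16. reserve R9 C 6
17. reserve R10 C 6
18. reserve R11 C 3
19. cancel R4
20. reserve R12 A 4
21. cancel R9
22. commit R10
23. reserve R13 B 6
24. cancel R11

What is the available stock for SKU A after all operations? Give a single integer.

Step 1: reserve R1 B 3 -> on_hand[A=56 B=36 C=20] avail[A=56 B=33 C=20] open={R1}
Step 2: reserve R2 A 6 -> on_hand[A=56 B=36 C=20] avail[A=50 B=33 C=20] open={R1,R2}
Step 3: reserve R3 B 7 -> on_hand[A=56 B=36 C=20] avail[A=50 B=26 C=20] open={R1,R2,R3}
Step 4: commit R1 -> on_hand[A=56 B=33 C=20] avail[A=50 B=26 C=20] open={R2,R3}
Step 5: commit R2 -> on_hand[A=50 B=33 C=20] avail[A=50 B=26 C=20] open={R3}
Step 6: reserve R4 A 6 -> on_hand[A=50 B=33 C=20] avail[A=44 B=26 C=20] open={R3,R4}
Step 7: reserve R5 B 3 -> on_hand[A=50 B=33 C=20] avail[A=44 B=23 C=20] open={R3,R4,R5}
Step 8: reserve R6 B 7 -> on_hand[A=50 B=33 C=20] avail[A=44 B=16 C=20] open={R3,R4,R5,R6}
Step 9: commit R5 -> on_hand[A=50 B=30 C=20] avail[A=44 B=16 C=20] open={R3,R4,R6}
Step 10: cancel R6 -> on_hand[A=50 B=30 C=20] avail[A=44 B=23 C=20] open={R3,R4}
Step 11: commit R3 -> on_hand[A=50 B=23 C=20] avail[A=44 B=23 C=20] open={R4}
Step 12: reserve R7 C 2 -> on_hand[A=50 B=23 C=20] avail[A=44 B=23 C=18] open={R4,R7}
Step 13: reserve R8 B 7 -> on_hand[A=50 B=23 C=20] avail[A=44 B=16 C=18] open={R4,R7,R8}
Step 14: commit R8 -> on_hand[A=50 B=16 C=20] avail[A=44 B=16 C=18] open={R4,R7}
Step 15: cancel R7 -> on_hand[A=50 B=16 C=20] avail[A=44 B=16 C=20] open={R4}
Step 16: reserve R9 C 6 -> on_hand[A=50 B=16 C=20] avail[A=44 B=16 C=14] open={R4,R9}
Step 17: reserve R10 C 6 -> on_hand[A=50 B=16 C=20] avail[A=44 B=16 C=8] open={R10,R4,R9}
Step 18: reserve R11 C 3 -> on_hand[A=50 B=16 C=20] avail[A=44 B=16 C=5] open={R10,R11,R4,R9}
Step 19: cancel R4 -> on_hand[A=50 B=16 C=20] avail[A=50 B=16 C=5] open={R10,R11,R9}
Step 20: reserve R12 A 4 -> on_hand[A=50 B=16 C=20] avail[A=46 B=16 C=5] open={R10,R11,R12,R9}
Step 21: cancel R9 -> on_hand[A=50 B=16 C=20] avail[A=46 B=16 C=11] open={R10,R11,R12}
Step 22: commit R10 -> on_hand[A=50 B=16 C=14] avail[A=46 B=16 C=11] open={R11,R12}
Step 23: reserve R13 B 6 -> on_hand[A=50 B=16 C=14] avail[A=46 B=10 C=11] open={R11,R12,R13}
Step 24: cancel R11 -> on_hand[A=50 B=16 C=14] avail[A=46 B=10 C=14] open={R12,R13}
Final available[A] = 46

Answer: 46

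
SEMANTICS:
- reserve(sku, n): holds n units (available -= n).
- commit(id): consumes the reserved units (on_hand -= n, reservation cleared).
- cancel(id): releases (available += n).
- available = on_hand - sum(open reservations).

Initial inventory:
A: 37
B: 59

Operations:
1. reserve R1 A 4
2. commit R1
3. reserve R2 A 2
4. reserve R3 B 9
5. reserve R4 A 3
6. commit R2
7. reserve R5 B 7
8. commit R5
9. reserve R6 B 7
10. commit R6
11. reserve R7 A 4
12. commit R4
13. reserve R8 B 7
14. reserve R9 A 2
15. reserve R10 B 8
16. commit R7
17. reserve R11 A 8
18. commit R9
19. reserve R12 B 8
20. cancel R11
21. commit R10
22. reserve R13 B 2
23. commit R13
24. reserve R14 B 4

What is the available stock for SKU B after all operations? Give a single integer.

Step 1: reserve R1 A 4 -> on_hand[A=37 B=59] avail[A=33 B=59] open={R1}
Step 2: commit R1 -> on_hand[A=33 B=59] avail[A=33 B=59] open={}
Step 3: reserve R2 A 2 -> on_hand[A=33 B=59] avail[A=31 B=59] open={R2}
Step 4: reserve R3 B 9 -> on_hand[A=33 B=59] avail[A=31 B=50] open={R2,R3}
Step 5: reserve R4 A 3 -> on_hand[A=33 B=59] avail[A=28 B=50] open={R2,R3,R4}
Step 6: commit R2 -> on_hand[A=31 B=59] avail[A=28 B=50] open={R3,R4}
Step 7: reserve R5 B 7 -> on_hand[A=31 B=59] avail[A=28 B=43] open={R3,R4,R5}
Step 8: commit R5 -> on_hand[A=31 B=52] avail[A=28 B=43] open={R3,R4}
Step 9: reserve R6 B 7 -> on_hand[A=31 B=52] avail[A=28 B=36] open={R3,R4,R6}
Step 10: commit R6 -> on_hand[A=31 B=45] avail[A=28 B=36] open={R3,R4}
Step 11: reserve R7 A 4 -> on_hand[A=31 B=45] avail[A=24 B=36] open={R3,R4,R7}
Step 12: commit R4 -> on_hand[A=28 B=45] avail[A=24 B=36] open={R3,R7}
Step 13: reserve R8 B 7 -> on_hand[A=28 B=45] avail[A=24 B=29] open={R3,R7,R8}
Step 14: reserve R9 A 2 -> on_hand[A=28 B=45] avail[A=22 B=29] open={R3,R7,R8,R9}
Step 15: reserve R10 B 8 -> on_hand[A=28 B=45] avail[A=22 B=21] open={R10,R3,R7,R8,R9}
Step 16: commit R7 -> on_hand[A=24 B=45] avail[A=22 B=21] open={R10,R3,R8,R9}
Step 17: reserve R11 A 8 -> on_hand[A=24 B=45] avail[A=14 B=21] open={R10,R11,R3,R8,R9}
Step 18: commit R9 -> on_hand[A=22 B=45] avail[A=14 B=21] open={R10,R11,R3,R8}
Step 19: reserve R12 B 8 -> on_hand[A=22 B=45] avail[A=14 B=13] open={R10,R11,R12,R3,R8}
Step 20: cancel R11 -> on_hand[A=22 B=45] avail[A=22 B=13] open={R10,R12,R3,R8}
Step 21: commit R10 -> on_hand[A=22 B=37] avail[A=22 B=13] open={R12,R3,R8}
Step 22: reserve R13 B 2 -> on_hand[A=22 B=37] avail[A=22 B=11] open={R12,R13,R3,R8}
Step 23: commit R13 -> on_hand[A=22 B=35] avail[A=22 B=11] open={R12,R3,R8}
Step 24: reserve R14 B 4 -> on_hand[A=22 B=35] avail[A=22 B=7] open={R12,R14,R3,R8}
Final available[B] = 7

Answer: 7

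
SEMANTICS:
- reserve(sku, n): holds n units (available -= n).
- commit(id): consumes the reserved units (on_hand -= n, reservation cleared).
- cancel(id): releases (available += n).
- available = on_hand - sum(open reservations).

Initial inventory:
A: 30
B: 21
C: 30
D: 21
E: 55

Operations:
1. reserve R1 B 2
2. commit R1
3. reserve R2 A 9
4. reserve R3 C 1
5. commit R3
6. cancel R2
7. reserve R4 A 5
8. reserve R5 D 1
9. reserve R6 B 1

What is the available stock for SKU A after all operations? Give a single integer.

Answer: 25

Derivation:
Step 1: reserve R1 B 2 -> on_hand[A=30 B=21 C=30 D=21 E=55] avail[A=30 B=19 C=30 D=21 E=55] open={R1}
Step 2: commit R1 -> on_hand[A=30 B=19 C=30 D=21 E=55] avail[A=30 B=19 C=30 D=21 E=55] open={}
Step 3: reserve R2 A 9 -> on_hand[A=30 B=19 C=30 D=21 E=55] avail[A=21 B=19 C=30 D=21 E=55] open={R2}
Step 4: reserve R3 C 1 -> on_hand[A=30 B=19 C=30 D=21 E=55] avail[A=21 B=19 C=29 D=21 E=55] open={R2,R3}
Step 5: commit R3 -> on_hand[A=30 B=19 C=29 D=21 E=55] avail[A=21 B=19 C=29 D=21 E=55] open={R2}
Step 6: cancel R2 -> on_hand[A=30 B=19 C=29 D=21 E=55] avail[A=30 B=19 C=29 D=21 E=55] open={}
Step 7: reserve R4 A 5 -> on_hand[A=30 B=19 C=29 D=21 E=55] avail[A=25 B=19 C=29 D=21 E=55] open={R4}
Step 8: reserve R5 D 1 -> on_hand[A=30 B=19 C=29 D=21 E=55] avail[A=25 B=19 C=29 D=20 E=55] open={R4,R5}
Step 9: reserve R6 B 1 -> on_hand[A=30 B=19 C=29 D=21 E=55] avail[A=25 B=18 C=29 D=20 E=55] open={R4,R5,R6}
Final available[A] = 25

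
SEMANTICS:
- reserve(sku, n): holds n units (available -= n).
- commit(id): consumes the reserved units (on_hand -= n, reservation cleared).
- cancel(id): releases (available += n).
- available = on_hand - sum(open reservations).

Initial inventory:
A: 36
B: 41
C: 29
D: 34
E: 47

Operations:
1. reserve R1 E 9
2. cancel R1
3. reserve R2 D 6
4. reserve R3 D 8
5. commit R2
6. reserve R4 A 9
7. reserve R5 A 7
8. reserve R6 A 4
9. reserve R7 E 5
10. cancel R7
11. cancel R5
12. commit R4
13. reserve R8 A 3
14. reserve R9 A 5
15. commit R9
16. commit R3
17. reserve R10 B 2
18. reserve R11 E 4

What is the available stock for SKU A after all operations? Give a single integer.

Answer: 15

Derivation:
Step 1: reserve R1 E 9 -> on_hand[A=36 B=41 C=29 D=34 E=47] avail[A=36 B=41 C=29 D=34 E=38] open={R1}
Step 2: cancel R1 -> on_hand[A=36 B=41 C=29 D=34 E=47] avail[A=36 B=41 C=29 D=34 E=47] open={}
Step 3: reserve R2 D 6 -> on_hand[A=36 B=41 C=29 D=34 E=47] avail[A=36 B=41 C=29 D=28 E=47] open={R2}
Step 4: reserve R3 D 8 -> on_hand[A=36 B=41 C=29 D=34 E=47] avail[A=36 B=41 C=29 D=20 E=47] open={R2,R3}
Step 5: commit R2 -> on_hand[A=36 B=41 C=29 D=28 E=47] avail[A=36 B=41 C=29 D=20 E=47] open={R3}
Step 6: reserve R4 A 9 -> on_hand[A=36 B=41 C=29 D=28 E=47] avail[A=27 B=41 C=29 D=20 E=47] open={R3,R4}
Step 7: reserve R5 A 7 -> on_hand[A=36 B=41 C=29 D=28 E=47] avail[A=20 B=41 C=29 D=20 E=47] open={R3,R4,R5}
Step 8: reserve R6 A 4 -> on_hand[A=36 B=41 C=29 D=28 E=47] avail[A=16 B=41 C=29 D=20 E=47] open={R3,R4,R5,R6}
Step 9: reserve R7 E 5 -> on_hand[A=36 B=41 C=29 D=28 E=47] avail[A=16 B=41 C=29 D=20 E=42] open={R3,R4,R5,R6,R7}
Step 10: cancel R7 -> on_hand[A=36 B=41 C=29 D=28 E=47] avail[A=16 B=41 C=29 D=20 E=47] open={R3,R4,R5,R6}
Step 11: cancel R5 -> on_hand[A=36 B=41 C=29 D=28 E=47] avail[A=23 B=41 C=29 D=20 E=47] open={R3,R4,R6}
Step 12: commit R4 -> on_hand[A=27 B=41 C=29 D=28 E=47] avail[A=23 B=41 C=29 D=20 E=47] open={R3,R6}
Step 13: reserve R8 A 3 -> on_hand[A=27 B=41 C=29 D=28 E=47] avail[A=20 B=41 C=29 D=20 E=47] open={R3,R6,R8}
Step 14: reserve R9 A 5 -> on_hand[A=27 B=41 C=29 D=28 E=47] avail[A=15 B=41 C=29 D=20 E=47] open={R3,R6,R8,R9}
Step 15: commit R9 -> on_hand[A=22 B=41 C=29 D=28 E=47] avail[A=15 B=41 C=29 D=20 E=47] open={R3,R6,R8}
Step 16: commit R3 -> on_hand[A=22 B=41 C=29 D=20 E=47] avail[A=15 B=41 C=29 D=20 E=47] open={R6,R8}
Step 17: reserve R10 B 2 -> on_hand[A=22 B=41 C=29 D=20 E=47] avail[A=15 B=39 C=29 D=20 E=47] open={R10,R6,R8}
Step 18: reserve R11 E 4 -> on_hand[A=22 B=41 C=29 D=20 E=47] avail[A=15 B=39 C=29 D=20 E=43] open={R10,R11,R6,R8}
Final available[A] = 15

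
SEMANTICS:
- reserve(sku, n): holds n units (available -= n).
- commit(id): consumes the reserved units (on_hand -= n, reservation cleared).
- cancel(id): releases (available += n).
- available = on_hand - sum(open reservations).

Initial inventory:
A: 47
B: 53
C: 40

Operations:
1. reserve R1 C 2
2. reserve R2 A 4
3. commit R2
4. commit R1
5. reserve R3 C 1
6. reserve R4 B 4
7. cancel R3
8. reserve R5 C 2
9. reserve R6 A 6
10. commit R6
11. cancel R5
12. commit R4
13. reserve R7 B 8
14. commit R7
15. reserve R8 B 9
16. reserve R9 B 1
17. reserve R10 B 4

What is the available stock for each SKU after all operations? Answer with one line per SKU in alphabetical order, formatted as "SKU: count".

Step 1: reserve R1 C 2 -> on_hand[A=47 B=53 C=40] avail[A=47 B=53 C=38] open={R1}
Step 2: reserve R2 A 4 -> on_hand[A=47 B=53 C=40] avail[A=43 B=53 C=38] open={R1,R2}
Step 3: commit R2 -> on_hand[A=43 B=53 C=40] avail[A=43 B=53 C=38] open={R1}
Step 4: commit R1 -> on_hand[A=43 B=53 C=38] avail[A=43 B=53 C=38] open={}
Step 5: reserve R3 C 1 -> on_hand[A=43 B=53 C=38] avail[A=43 B=53 C=37] open={R3}
Step 6: reserve R4 B 4 -> on_hand[A=43 B=53 C=38] avail[A=43 B=49 C=37] open={R3,R4}
Step 7: cancel R3 -> on_hand[A=43 B=53 C=38] avail[A=43 B=49 C=38] open={R4}
Step 8: reserve R5 C 2 -> on_hand[A=43 B=53 C=38] avail[A=43 B=49 C=36] open={R4,R5}
Step 9: reserve R6 A 6 -> on_hand[A=43 B=53 C=38] avail[A=37 B=49 C=36] open={R4,R5,R6}
Step 10: commit R6 -> on_hand[A=37 B=53 C=38] avail[A=37 B=49 C=36] open={R4,R5}
Step 11: cancel R5 -> on_hand[A=37 B=53 C=38] avail[A=37 B=49 C=38] open={R4}
Step 12: commit R4 -> on_hand[A=37 B=49 C=38] avail[A=37 B=49 C=38] open={}
Step 13: reserve R7 B 8 -> on_hand[A=37 B=49 C=38] avail[A=37 B=41 C=38] open={R7}
Step 14: commit R7 -> on_hand[A=37 B=41 C=38] avail[A=37 B=41 C=38] open={}
Step 15: reserve R8 B 9 -> on_hand[A=37 B=41 C=38] avail[A=37 B=32 C=38] open={R8}
Step 16: reserve R9 B 1 -> on_hand[A=37 B=41 C=38] avail[A=37 B=31 C=38] open={R8,R9}
Step 17: reserve R10 B 4 -> on_hand[A=37 B=41 C=38] avail[A=37 B=27 C=38] open={R10,R8,R9}

Answer: A: 37
B: 27
C: 38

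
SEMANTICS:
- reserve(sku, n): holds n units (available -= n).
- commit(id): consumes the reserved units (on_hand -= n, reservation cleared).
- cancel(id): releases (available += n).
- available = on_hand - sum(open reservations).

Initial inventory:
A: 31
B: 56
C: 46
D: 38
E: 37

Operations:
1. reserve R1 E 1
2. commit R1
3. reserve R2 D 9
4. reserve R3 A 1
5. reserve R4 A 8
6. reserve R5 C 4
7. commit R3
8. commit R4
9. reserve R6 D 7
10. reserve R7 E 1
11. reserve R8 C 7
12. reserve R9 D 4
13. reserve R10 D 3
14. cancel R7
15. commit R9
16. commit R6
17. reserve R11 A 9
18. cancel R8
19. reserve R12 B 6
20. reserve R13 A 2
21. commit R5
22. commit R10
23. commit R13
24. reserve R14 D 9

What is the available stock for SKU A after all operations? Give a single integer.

Step 1: reserve R1 E 1 -> on_hand[A=31 B=56 C=46 D=38 E=37] avail[A=31 B=56 C=46 D=38 E=36] open={R1}
Step 2: commit R1 -> on_hand[A=31 B=56 C=46 D=38 E=36] avail[A=31 B=56 C=46 D=38 E=36] open={}
Step 3: reserve R2 D 9 -> on_hand[A=31 B=56 C=46 D=38 E=36] avail[A=31 B=56 C=46 D=29 E=36] open={R2}
Step 4: reserve R3 A 1 -> on_hand[A=31 B=56 C=46 D=38 E=36] avail[A=30 B=56 C=46 D=29 E=36] open={R2,R3}
Step 5: reserve R4 A 8 -> on_hand[A=31 B=56 C=46 D=38 E=36] avail[A=22 B=56 C=46 D=29 E=36] open={R2,R3,R4}
Step 6: reserve R5 C 4 -> on_hand[A=31 B=56 C=46 D=38 E=36] avail[A=22 B=56 C=42 D=29 E=36] open={R2,R3,R4,R5}
Step 7: commit R3 -> on_hand[A=30 B=56 C=46 D=38 E=36] avail[A=22 B=56 C=42 D=29 E=36] open={R2,R4,R5}
Step 8: commit R4 -> on_hand[A=22 B=56 C=46 D=38 E=36] avail[A=22 B=56 C=42 D=29 E=36] open={R2,R5}
Step 9: reserve R6 D 7 -> on_hand[A=22 B=56 C=46 D=38 E=36] avail[A=22 B=56 C=42 D=22 E=36] open={R2,R5,R6}
Step 10: reserve R7 E 1 -> on_hand[A=22 B=56 C=46 D=38 E=36] avail[A=22 B=56 C=42 D=22 E=35] open={R2,R5,R6,R7}
Step 11: reserve R8 C 7 -> on_hand[A=22 B=56 C=46 D=38 E=36] avail[A=22 B=56 C=35 D=22 E=35] open={R2,R5,R6,R7,R8}
Step 12: reserve R9 D 4 -> on_hand[A=22 B=56 C=46 D=38 E=36] avail[A=22 B=56 C=35 D=18 E=35] open={R2,R5,R6,R7,R8,R9}
Step 13: reserve R10 D 3 -> on_hand[A=22 B=56 C=46 D=38 E=36] avail[A=22 B=56 C=35 D=15 E=35] open={R10,R2,R5,R6,R7,R8,R9}
Step 14: cancel R7 -> on_hand[A=22 B=56 C=46 D=38 E=36] avail[A=22 B=56 C=35 D=15 E=36] open={R10,R2,R5,R6,R8,R9}
Step 15: commit R9 -> on_hand[A=22 B=56 C=46 D=34 E=36] avail[A=22 B=56 C=35 D=15 E=36] open={R10,R2,R5,R6,R8}
Step 16: commit R6 -> on_hand[A=22 B=56 C=46 D=27 E=36] avail[A=22 B=56 C=35 D=15 E=36] open={R10,R2,R5,R8}
Step 17: reserve R11 A 9 -> on_hand[A=22 B=56 C=46 D=27 E=36] avail[A=13 B=56 C=35 D=15 E=36] open={R10,R11,R2,R5,R8}
Step 18: cancel R8 -> on_hand[A=22 B=56 C=46 D=27 E=36] avail[A=13 B=56 C=42 D=15 E=36] open={R10,R11,R2,R5}
Step 19: reserve R12 B 6 -> on_hand[A=22 B=56 C=46 D=27 E=36] avail[A=13 B=50 C=42 D=15 E=36] open={R10,R11,R12,R2,R5}
Step 20: reserve R13 A 2 -> on_hand[A=22 B=56 C=46 D=27 E=36] avail[A=11 B=50 C=42 D=15 E=36] open={R10,R11,R12,R13,R2,R5}
Step 21: commit R5 -> on_hand[A=22 B=56 C=42 D=27 E=36] avail[A=11 B=50 C=42 D=15 E=36] open={R10,R11,R12,R13,R2}
Step 22: commit R10 -> on_hand[A=22 B=56 C=42 D=24 E=36] avail[A=11 B=50 C=42 D=15 E=36] open={R11,R12,R13,R2}
Step 23: commit R13 -> on_hand[A=20 B=56 C=42 D=24 E=36] avail[A=11 B=50 C=42 D=15 E=36] open={R11,R12,R2}
Step 24: reserve R14 D 9 -> on_hand[A=20 B=56 C=42 D=24 E=36] avail[A=11 B=50 C=42 D=6 E=36] open={R11,R12,R14,R2}
Final available[A] = 11

Answer: 11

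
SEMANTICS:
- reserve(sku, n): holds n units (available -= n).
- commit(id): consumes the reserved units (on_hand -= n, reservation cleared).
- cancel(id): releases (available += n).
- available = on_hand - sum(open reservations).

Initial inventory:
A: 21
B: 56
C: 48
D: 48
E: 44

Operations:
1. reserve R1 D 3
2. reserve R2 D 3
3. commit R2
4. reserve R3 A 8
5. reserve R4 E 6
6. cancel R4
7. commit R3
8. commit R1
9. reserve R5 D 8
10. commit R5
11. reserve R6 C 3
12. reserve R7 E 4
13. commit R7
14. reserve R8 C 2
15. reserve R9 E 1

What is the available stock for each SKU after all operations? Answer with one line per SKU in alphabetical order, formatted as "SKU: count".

Step 1: reserve R1 D 3 -> on_hand[A=21 B=56 C=48 D=48 E=44] avail[A=21 B=56 C=48 D=45 E=44] open={R1}
Step 2: reserve R2 D 3 -> on_hand[A=21 B=56 C=48 D=48 E=44] avail[A=21 B=56 C=48 D=42 E=44] open={R1,R2}
Step 3: commit R2 -> on_hand[A=21 B=56 C=48 D=45 E=44] avail[A=21 B=56 C=48 D=42 E=44] open={R1}
Step 4: reserve R3 A 8 -> on_hand[A=21 B=56 C=48 D=45 E=44] avail[A=13 B=56 C=48 D=42 E=44] open={R1,R3}
Step 5: reserve R4 E 6 -> on_hand[A=21 B=56 C=48 D=45 E=44] avail[A=13 B=56 C=48 D=42 E=38] open={R1,R3,R4}
Step 6: cancel R4 -> on_hand[A=21 B=56 C=48 D=45 E=44] avail[A=13 B=56 C=48 D=42 E=44] open={R1,R3}
Step 7: commit R3 -> on_hand[A=13 B=56 C=48 D=45 E=44] avail[A=13 B=56 C=48 D=42 E=44] open={R1}
Step 8: commit R1 -> on_hand[A=13 B=56 C=48 D=42 E=44] avail[A=13 B=56 C=48 D=42 E=44] open={}
Step 9: reserve R5 D 8 -> on_hand[A=13 B=56 C=48 D=42 E=44] avail[A=13 B=56 C=48 D=34 E=44] open={R5}
Step 10: commit R5 -> on_hand[A=13 B=56 C=48 D=34 E=44] avail[A=13 B=56 C=48 D=34 E=44] open={}
Step 11: reserve R6 C 3 -> on_hand[A=13 B=56 C=48 D=34 E=44] avail[A=13 B=56 C=45 D=34 E=44] open={R6}
Step 12: reserve R7 E 4 -> on_hand[A=13 B=56 C=48 D=34 E=44] avail[A=13 B=56 C=45 D=34 E=40] open={R6,R7}
Step 13: commit R7 -> on_hand[A=13 B=56 C=48 D=34 E=40] avail[A=13 B=56 C=45 D=34 E=40] open={R6}
Step 14: reserve R8 C 2 -> on_hand[A=13 B=56 C=48 D=34 E=40] avail[A=13 B=56 C=43 D=34 E=40] open={R6,R8}
Step 15: reserve R9 E 1 -> on_hand[A=13 B=56 C=48 D=34 E=40] avail[A=13 B=56 C=43 D=34 E=39] open={R6,R8,R9}

Answer: A: 13
B: 56
C: 43
D: 34
E: 39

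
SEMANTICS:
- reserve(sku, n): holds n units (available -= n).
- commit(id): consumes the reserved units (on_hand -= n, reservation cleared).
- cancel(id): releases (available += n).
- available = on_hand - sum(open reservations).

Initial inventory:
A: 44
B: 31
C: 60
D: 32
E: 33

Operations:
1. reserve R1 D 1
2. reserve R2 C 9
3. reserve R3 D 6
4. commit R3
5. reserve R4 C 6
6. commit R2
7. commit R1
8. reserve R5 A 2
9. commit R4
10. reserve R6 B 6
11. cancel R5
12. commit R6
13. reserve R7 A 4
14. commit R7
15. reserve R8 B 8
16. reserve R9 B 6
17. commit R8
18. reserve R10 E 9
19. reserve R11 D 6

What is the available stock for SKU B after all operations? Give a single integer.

Step 1: reserve R1 D 1 -> on_hand[A=44 B=31 C=60 D=32 E=33] avail[A=44 B=31 C=60 D=31 E=33] open={R1}
Step 2: reserve R2 C 9 -> on_hand[A=44 B=31 C=60 D=32 E=33] avail[A=44 B=31 C=51 D=31 E=33] open={R1,R2}
Step 3: reserve R3 D 6 -> on_hand[A=44 B=31 C=60 D=32 E=33] avail[A=44 B=31 C=51 D=25 E=33] open={R1,R2,R3}
Step 4: commit R3 -> on_hand[A=44 B=31 C=60 D=26 E=33] avail[A=44 B=31 C=51 D=25 E=33] open={R1,R2}
Step 5: reserve R4 C 6 -> on_hand[A=44 B=31 C=60 D=26 E=33] avail[A=44 B=31 C=45 D=25 E=33] open={R1,R2,R4}
Step 6: commit R2 -> on_hand[A=44 B=31 C=51 D=26 E=33] avail[A=44 B=31 C=45 D=25 E=33] open={R1,R4}
Step 7: commit R1 -> on_hand[A=44 B=31 C=51 D=25 E=33] avail[A=44 B=31 C=45 D=25 E=33] open={R4}
Step 8: reserve R5 A 2 -> on_hand[A=44 B=31 C=51 D=25 E=33] avail[A=42 B=31 C=45 D=25 E=33] open={R4,R5}
Step 9: commit R4 -> on_hand[A=44 B=31 C=45 D=25 E=33] avail[A=42 B=31 C=45 D=25 E=33] open={R5}
Step 10: reserve R6 B 6 -> on_hand[A=44 B=31 C=45 D=25 E=33] avail[A=42 B=25 C=45 D=25 E=33] open={R5,R6}
Step 11: cancel R5 -> on_hand[A=44 B=31 C=45 D=25 E=33] avail[A=44 B=25 C=45 D=25 E=33] open={R6}
Step 12: commit R6 -> on_hand[A=44 B=25 C=45 D=25 E=33] avail[A=44 B=25 C=45 D=25 E=33] open={}
Step 13: reserve R7 A 4 -> on_hand[A=44 B=25 C=45 D=25 E=33] avail[A=40 B=25 C=45 D=25 E=33] open={R7}
Step 14: commit R7 -> on_hand[A=40 B=25 C=45 D=25 E=33] avail[A=40 B=25 C=45 D=25 E=33] open={}
Step 15: reserve R8 B 8 -> on_hand[A=40 B=25 C=45 D=25 E=33] avail[A=40 B=17 C=45 D=25 E=33] open={R8}
Step 16: reserve R9 B 6 -> on_hand[A=40 B=25 C=45 D=25 E=33] avail[A=40 B=11 C=45 D=25 E=33] open={R8,R9}
Step 17: commit R8 -> on_hand[A=40 B=17 C=45 D=25 E=33] avail[A=40 B=11 C=45 D=25 E=33] open={R9}
Step 18: reserve R10 E 9 -> on_hand[A=40 B=17 C=45 D=25 E=33] avail[A=40 B=11 C=45 D=25 E=24] open={R10,R9}
Step 19: reserve R11 D 6 -> on_hand[A=40 B=17 C=45 D=25 E=33] avail[A=40 B=11 C=45 D=19 E=24] open={R10,R11,R9}
Final available[B] = 11

Answer: 11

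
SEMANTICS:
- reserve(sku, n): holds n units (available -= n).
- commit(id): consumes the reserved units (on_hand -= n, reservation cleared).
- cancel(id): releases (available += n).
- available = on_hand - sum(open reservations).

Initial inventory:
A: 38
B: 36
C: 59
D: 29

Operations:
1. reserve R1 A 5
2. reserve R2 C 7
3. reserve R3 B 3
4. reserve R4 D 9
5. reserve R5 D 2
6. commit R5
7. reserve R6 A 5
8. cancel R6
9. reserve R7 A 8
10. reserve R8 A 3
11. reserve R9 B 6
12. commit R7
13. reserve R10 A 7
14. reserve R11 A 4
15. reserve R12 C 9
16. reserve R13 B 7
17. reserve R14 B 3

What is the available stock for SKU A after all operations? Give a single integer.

Answer: 11

Derivation:
Step 1: reserve R1 A 5 -> on_hand[A=38 B=36 C=59 D=29] avail[A=33 B=36 C=59 D=29] open={R1}
Step 2: reserve R2 C 7 -> on_hand[A=38 B=36 C=59 D=29] avail[A=33 B=36 C=52 D=29] open={R1,R2}
Step 3: reserve R3 B 3 -> on_hand[A=38 B=36 C=59 D=29] avail[A=33 B=33 C=52 D=29] open={R1,R2,R3}
Step 4: reserve R4 D 9 -> on_hand[A=38 B=36 C=59 D=29] avail[A=33 B=33 C=52 D=20] open={R1,R2,R3,R4}
Step 5: reserve R5 D 2 -> on_hand[A=38 B=36 C=59 D=29] avail[A=33 B=33 C=52 D=18] open={R1,R2,R3,R4,R5}
Step 6: commit R5 -> on_hand[A=38 B=36 C=59 D=27] avail[A=33 B=33 C=52 D=18] open={R1,R2,R3,R4}
Step 7: reserve R6 A 5 -> on_hand[A=38 B=36 C=59 D=27] avail[A=28 B=33 C=52 D=18] open={R1,R2,R3,R4,R6}
Step 8: cancel R6 -> on_hand[A=38 B=36 C=59 D=27] avail[A=33 B=33 C=52 D=18] open={R1,R2,R3,R4}
Step 9: reserve R7 A 8 -> on_hand[A=38 B=36 C=59 D=27] avail[A=25 B=33 C=52 D=18] open={R1,R2,R3,R4,R7}
Step 10: reserve R8 A 3 -> on_hand[A=38 B=36 C=59 D=27] avail[A=22 B=33 C=52 D=18] open={R1,R2,R3,R4,R7,R8}
Step 11: reserve R9 B 6 -> on_hand[A=38 B=36 C=59 D=27] avail[A=22 B=27 C=52 D=18] open={R1,R2,R3,R4,R7,R8,R9}
Step 12: commit R7 -> on_hand[A=30 B=36 C=59 D=27] avail[A=22 B=27 C=52 D=18] open={R1,R2,R3,R4,R8,R9}
Step 13: reserve R10 A 7 -> on_hand[A=30 B=36 C=59 D=27] avail[A=15 B=27 C=52 D=18] open={R1,R10,R2,R3,R4,R8,R9}
Step 14: reserve R11 A 4 -> on_hand[A=30 B=36 C=59 D=27] avail[A=11 B=27 C=52 D=18] open={R1,R10,R11,R2,R3,R4,R8,R9}
Step 15: reserve R12 C 9 -> on_hand[A=30 B=36 C=59 D=27] avail[A=11 B=27 C=43 D=18] open={R1,R10,R11,R12,R2,R3,R4,R8,R9}
Step 16: reserve R13 B 7 -> on_hand[A=30 B=36 C=59 D=27] avail[A=11 B=20 C=43 D=18] open={R1,R10,R11,R12,R13,R2,R3,R4,R8,R9}
Step 17: reserve R14 B 3 -> on_hand[A=30 B=36 C=59 D=27] avail[A=11 B=17 C=43 D=18] open={R1,R10,R11,R12,R13,R14,R2,R3,R4,R8,R9}
Final available[A] = 11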